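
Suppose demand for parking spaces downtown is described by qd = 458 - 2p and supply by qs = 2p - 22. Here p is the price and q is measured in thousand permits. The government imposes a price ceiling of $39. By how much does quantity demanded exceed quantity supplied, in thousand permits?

324

Without the control the market clears where 458 - 2p = 2p - 22, i.e. p* = 120 and q* = 218.
Because the ceiling (39) lies below the market-clearing price, it is binding.
At p = 39: qd = 458 - 2·39 = 380 and qs = 2·39 - 22 = 56.
Shortage = qd - qs = 380 - 56 = 324.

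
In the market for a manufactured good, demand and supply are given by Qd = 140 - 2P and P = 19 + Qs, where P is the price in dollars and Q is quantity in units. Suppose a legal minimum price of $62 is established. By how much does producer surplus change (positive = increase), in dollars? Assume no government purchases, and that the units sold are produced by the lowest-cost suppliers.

Rearranging supply gives Qs = P - 19. Setting quantity demanded equal to quantity supplied, 140 - 2P = P - 19, gives P* = 53 and Q* = 34.
The floor of 62 is above the equilibrium price 53, so it binds.
At P = 62: Qd = 140 - 2·62 = 16 and Qs = 62 - 19 = 43.
Producer surplus without the control is ½ · (53 - 19) · 34 = 578.
With the floor, 16 units are sold at 62. The supply price at Q = 16 is 35, so PS = ½ · [(62 - 19) + (62 - 35)] · 16 = 560.
Change in producer surplus = 560 - 578 = -18.

-18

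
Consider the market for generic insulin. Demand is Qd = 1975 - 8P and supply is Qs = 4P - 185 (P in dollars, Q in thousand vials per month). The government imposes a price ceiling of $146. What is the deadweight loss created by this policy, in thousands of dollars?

3468

In a free market, 1975 - 8P = 4P - 185 gives the equilibrium P* = 180, Q* = 535.
The ceiling of 146 is below the equilibrium price 180, so it binds.
At P = 146: Qd = 1975 - 8·146 = 807 and Qs = 4·146 - 185 = 399.
Quantity traded falls to 399. At Q = 399 the demand price is (1975 - 399)/8 = 197 and the supply price is (185 + 399)/4 = 146.
Deadweight loss = ½ · (197 - 146) · (535 - 399) = ½ · 51 · 136 = 3468.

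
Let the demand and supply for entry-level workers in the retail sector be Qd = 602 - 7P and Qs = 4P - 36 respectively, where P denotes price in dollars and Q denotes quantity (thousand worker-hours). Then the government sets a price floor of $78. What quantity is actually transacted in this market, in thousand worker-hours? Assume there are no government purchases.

56

Setting quantity demanded equal to quantity supplied, 602 - 7P = 4P - 36, gives P* = 58 and Q* = 196.
The floor of 78 is above the equilibrium price 58, so it binds.
At P = 78: Qd = 602 - 7·78 = 56 and Qs = 4·78 - 36 = 276.
The quantity actually transacted is the short side, demand: 56.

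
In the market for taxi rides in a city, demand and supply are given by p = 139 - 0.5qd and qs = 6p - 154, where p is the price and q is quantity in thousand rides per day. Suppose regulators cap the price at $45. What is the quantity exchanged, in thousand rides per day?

Rearranging demand gives qd = 278 - 2p. Equilibrium: 278 - 2p = 6p - 154, so 432 = 8p and p* = 54, q* = 170.
The ceiling of 45 is below the equilibrium price 54, so it binds.
At p = 45: qd = 278 - 2·45 = 188 and qs = 6·45 - 154 = 116.
The quantity actually transacted is the short side, supply: 116.

116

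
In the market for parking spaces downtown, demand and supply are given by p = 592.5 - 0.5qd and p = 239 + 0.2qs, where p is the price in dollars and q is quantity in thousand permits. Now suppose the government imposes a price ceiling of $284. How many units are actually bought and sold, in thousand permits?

225

Rearranging demand gives qd = 1185 - 2p; rearranging supply gives qs = 5p - 1195. Without the control the market clears where 1185 - 2p = 5p - 1195, i.e. p* = 340 and q* = 505.
Since 284 < 340, the ceiling is binding.
At p = 284: qd = 1185 - 2·284 = 617 and qs = 5·284 - 1195 = 225.
The quantity actually transacted is the short side, supply: 225.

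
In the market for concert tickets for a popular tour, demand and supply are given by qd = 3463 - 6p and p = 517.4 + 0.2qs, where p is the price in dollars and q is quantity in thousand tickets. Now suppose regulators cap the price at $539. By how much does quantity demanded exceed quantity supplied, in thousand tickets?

Rearranging supply gives qs = 5p - 2587. Setting quantity demanded equal to quantity supplied, 3463 - 6p = 5p - 2587, gives p* = 550 and q* = 163.
Because the ceiling (539) lies below the market-clearing price, it is binding.
At p = 539: qd = 3463 - 6·539 = 229 and qs = 5·539 - 2587 = 108.
Shortage = qd - qs = 229 - 108 = 121.

121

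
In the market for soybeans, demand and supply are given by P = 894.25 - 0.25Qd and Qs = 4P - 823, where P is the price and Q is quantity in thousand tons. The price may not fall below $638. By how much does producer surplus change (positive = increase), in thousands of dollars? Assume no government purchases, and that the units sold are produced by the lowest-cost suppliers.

Rearranging demand gives Qd = 3577 - 4P. In a free market, 3577 - 4P = 4P - 823 gives the equilibrium P* = 550, Q* = 1377.
Because the floor (638) lies above the market-clearing price, it is binding.
At P = 638: Qd = 3577 - 4·638 = 1025 and Qs = 4·638 - 823 = 1729.
Producer surplus without the control is ½ · (550 - 205.75) · 1377 = 237016.125.
With the floor, 1025 units are sold at 638. The supply price at Q = 1025 is 462, so PS = ½ · [(638 - 205.75) + (638 - 462)] · 1025 = 311728.125.
Change in producer surplus = 311728.125 - 237016.125 = 74712.

74712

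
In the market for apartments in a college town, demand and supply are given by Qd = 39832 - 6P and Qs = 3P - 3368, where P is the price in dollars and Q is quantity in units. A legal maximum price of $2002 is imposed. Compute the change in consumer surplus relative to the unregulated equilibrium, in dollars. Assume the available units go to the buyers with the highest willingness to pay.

1509521

In a free market, 39832 - 6P = 3P - 3368 gives the equilibrium P* = 4800, Q* = 11032.
The ceiling of 2002 is below the equilibrium price 4800, so it binds.
At P = 2002: Qd = 39832 - 6·2002 = 27820 and Qs = 3·2002 - 3368 = 2638.
Consumer surplus without the control is ½ · (19916/3 - 4800) · 11032 = 30426256/3.
With the ceiling, 2638 units are sold at 2002 (assume they go to the highest-value buyers). The demand price at Q = 2638 is 6199, so CS = ½ · [(19916/3 - 2002) + (6199 - 2002)] · 2638 = 34954819/3.
Change in consumer surplus = 34954819/3 - 30426256/3 = 1509521.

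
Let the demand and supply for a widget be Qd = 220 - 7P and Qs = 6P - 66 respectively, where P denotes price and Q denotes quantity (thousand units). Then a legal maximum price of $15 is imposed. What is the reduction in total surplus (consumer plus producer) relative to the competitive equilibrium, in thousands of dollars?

Setting quantity demanded equal to quantity supplied, 220 - 7P = 6P - 66, gives P* = 22 and Q* = 66.
Since 15 < 22, the ceiling is binding.
At P = 15: Qd = 220 - 7·15 = 115 and Qs = 6·15 - 66 = 24.
Quantity traded falls to 24. At Q = 24 the demand price is (220 - 24)/7 = 28 and the supply price is (66 + 24)/6 = 15.
Deadweight loss = ½ · (28 - 15) · (66 - 24) = ½ · 13 · 42 = 273.

273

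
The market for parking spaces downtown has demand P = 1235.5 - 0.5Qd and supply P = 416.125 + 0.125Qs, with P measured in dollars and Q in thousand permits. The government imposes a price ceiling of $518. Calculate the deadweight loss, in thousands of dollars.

Rearranging demand gives Qd = 2471 - 2P; rearranging supply gives Qs = 8P - 3329. Equilibrium: 2471 - 2P = 8P - 3329, so 5800 = 10P and P* = 580, Q* = 1311.
Since 518 < 580, the ceiling is binding.
At P = 518: Qd = 2471 - 2·518 = 1435 and Qs = 8·518 - 3329 = 815.
Quantity traded falls to 815. At Q = 815 the demand price is (2471 - 815)/2 = 828 and the supply price is (3329 + 815)/8 = 518.
Deadweight loss = ½ · (828 - 518) · (1311 - 815) = ½ · 310 · 496 = 76880.

76880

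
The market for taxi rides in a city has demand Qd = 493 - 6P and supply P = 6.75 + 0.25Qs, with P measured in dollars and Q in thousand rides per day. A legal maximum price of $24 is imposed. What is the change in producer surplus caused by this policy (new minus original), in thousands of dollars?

Rearranging supply gives Qs = 4P - 27. Setting quantity demanded equal to quantity supplied, 493 - 6P = 4P - 27, gives P* = 52 and Q* = 181.
Since 24 < 52, the ceiling is binding.
At P = 24: Qd = 493 - 6·24 = 349 and Qs = 4·24 - 27 = 69.
Producer surplus without the control is ½ · (52 - 6.75) · 181 = 4095.125.
With the ceiling, producers sell 69 units at 24, so PS = ½ · (24 - 6.75) · 69 = 595.125.
Change in producer surplus = 595.125 - 4095.125 = -3500.

-3500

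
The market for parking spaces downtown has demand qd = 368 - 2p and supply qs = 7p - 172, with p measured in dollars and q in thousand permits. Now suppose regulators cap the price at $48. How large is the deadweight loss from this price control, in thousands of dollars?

In a free market, 368 - 2p = 7p - 172 gives the equilibrium p* = 60, q* = 248.
Because the ceiling (48) lies below the market-clearing price, it is binding.
At p = 48: qd = 368 - 2·48 = 272 and qs = 7·48 - 172 = 164.
Quantity traded falls to 164. At q = 164 the demand price is (368 - 164)/2 = 102 and the supply price is (172 + 164)/7 = 48.
Deadweight loss = ½ · (102 - 48) · (248 - 164) = ½ · 54 · 84 = 2268.

2268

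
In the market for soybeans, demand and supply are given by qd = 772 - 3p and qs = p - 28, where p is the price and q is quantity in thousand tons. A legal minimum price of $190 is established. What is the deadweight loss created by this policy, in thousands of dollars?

Setting quantity demanded equal to quantity supplied, 772 - 3p = p - 28, gives p* = 200 and q* = 172.
Since 190 is below p* = 200, the floor does not bind and the free-market outcome prevails.
Since the control does not bind, no trades are prevented and deadweight loss is zero.

0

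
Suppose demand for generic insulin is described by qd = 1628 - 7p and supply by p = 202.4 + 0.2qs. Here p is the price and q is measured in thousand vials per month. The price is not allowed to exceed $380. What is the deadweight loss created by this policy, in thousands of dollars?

0

Rearranging supply gives qs = 5p - 1012. Equilibrium: 1628 - 7p = 5p - 1012, so 2640 = 12p and p* = 220, q* = 88.
The ceiling of 380 is above the equilibrium price 220, so it is not binding; the market clears at p* = 220, q* = 88.
Since the control does not bind, no trades are prevented and deadweight loss is zero.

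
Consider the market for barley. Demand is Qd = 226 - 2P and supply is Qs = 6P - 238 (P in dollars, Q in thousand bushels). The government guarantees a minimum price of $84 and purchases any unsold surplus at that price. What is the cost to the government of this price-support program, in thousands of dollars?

17472

Equilibrium: 226 - 2P = 6P - 238, so 464 = 8P and P* = 58, Q* = 110.
Because the floor (84) lies above the market-clearing price, it is binding.
At P = 84: Qd = 226 - 2·84 = 58 and Qs = 6·84 - 238 = 266.
Surplus = Qs - Qd = 208.
Government expenditure = surplus × support price = 208 × 84 = 17472.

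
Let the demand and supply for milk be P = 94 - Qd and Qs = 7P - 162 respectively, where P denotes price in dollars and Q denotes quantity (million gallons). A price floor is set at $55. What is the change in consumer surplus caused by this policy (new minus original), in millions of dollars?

-1161.5

Rearranging demand gives Qd = 94 - P. Equilibrium: 94 - P = 7P - 162, so 256 = 8P and P* = 32, Q* = 62.
The floor of 55 is above the equilibrium price 32, so it binds.
At P = 55: Qd = 94 - 55 = 39 and Qs = 7·55 - 162 = 223.
Consumer surplus without the control is ½ · (94 - 32) · 62 = 1922.
With the floor, consumers buy 39 units at 55, so CS = ½ · (94 - 55) · 39 = 760.5.
Change in consumer surplus = 760.5 - 1922 = -1161.5.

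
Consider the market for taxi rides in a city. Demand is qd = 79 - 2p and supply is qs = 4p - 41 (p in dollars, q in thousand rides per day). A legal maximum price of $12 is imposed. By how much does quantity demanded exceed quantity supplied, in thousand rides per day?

48

Setting quantity demanded equal to quantity supplied, 79 - 2p = 4p - 41, gives p* = 20 and q* = 39.
Because the ceiling (12) lies below the market-clearing price, it is binding.
At p = 12: qd = 79 - 2·12 = 55 and qs = 4·12 - 41 = 7.
Shortage = qd - qs = 55 - 7 = 48.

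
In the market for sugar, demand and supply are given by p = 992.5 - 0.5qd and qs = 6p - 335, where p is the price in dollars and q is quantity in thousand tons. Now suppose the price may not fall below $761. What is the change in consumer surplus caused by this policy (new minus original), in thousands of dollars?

Rearranging demand gives qd = 1985 - 2p. Setting quantity demanded equal to quantity supplied, 1985 - 2p = 6p - 335, gives p* = 290 and q* = 1405.
Because the floor (761) lies above the market-clearing price, it is binding.
At p = 761: qd = 1985 - 2·761 = 463 and qs = 6·761 - 335 = 4231.
Consumer surplus without the control is ½ · (992.5 - 290) · 1405 = 493506.25.
With the floor, consumers buy 463 units at 761, so CS = ½ · (992.5 - 761) · 463 = 53592.25.
Change in consumer surplus = 53592.25 - 493506.25 = -439914.

-439914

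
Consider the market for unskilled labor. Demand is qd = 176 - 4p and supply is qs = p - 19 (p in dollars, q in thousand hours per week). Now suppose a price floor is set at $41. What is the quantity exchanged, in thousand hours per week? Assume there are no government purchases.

12

Without the control the market clears where 176 - 4p = p - 19, i.e. p* = 39 and q* = 20.
Since 41 > 39, the floor is binding.
At p = 41: qd = 176 - 4·41 = 12 and qs = 41 - 19 = 22.
The quantity actually transacted is the short side, demand: 12.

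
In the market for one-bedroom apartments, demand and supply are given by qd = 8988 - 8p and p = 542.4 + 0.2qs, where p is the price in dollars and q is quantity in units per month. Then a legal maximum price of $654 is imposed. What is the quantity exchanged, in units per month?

558

Rearranging supply gives qs = 5p - 2712. Setting quantity demanded equal to quantity supplied, 8988 - 8p = 5p - 2712, gives p* = 900 and q* = 1788.
Because the ceiling (654) lies below the market-clearing price, it is binding.
At p = 654: qd = 8988 - 8·654 = 3756 and qs = 5·654 - 2712 = 558.
The quantity actually transacted is the short side, supply: 558.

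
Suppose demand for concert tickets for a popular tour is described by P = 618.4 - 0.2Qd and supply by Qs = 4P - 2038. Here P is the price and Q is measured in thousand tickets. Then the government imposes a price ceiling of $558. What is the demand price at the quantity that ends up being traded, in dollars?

Rearranging demand gives Qd = 3092 - 5P. Without the control the market clears where 3092 - 5P = 4P - 2038, i.e. P* = 570 and Q* = 242.
The ceiling of 558 is below the equilibrium price 570, so it binds.
At P = 558: Qd = 3092 - 5·558 = 302 and Qs = 4·558 - 2038 = 194.
Only 194 units reach the market. On the demand curve, the marginal buyer's willingness to pay at Q = 194 is (3092 - 194)/5 = 579.6.

579.6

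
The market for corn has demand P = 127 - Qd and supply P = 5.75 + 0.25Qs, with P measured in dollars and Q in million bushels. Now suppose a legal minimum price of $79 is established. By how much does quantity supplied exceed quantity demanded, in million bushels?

Rearranging demand gives Qd = 127 - P; rearranging supply gives Qs = 4P - 23. Without the control the market clears where 127 - P = 4P - 23, i.e. P* = 30 and Q* = 97.
Because the floor (79) lies above the market-clearing price, it is binding.
At P = 79: Qd = 127 - 79 = 48 and Qs = 4·79 - 23 = 293.
Surplus = Qs - Qd = 293 - 48 = 245.

245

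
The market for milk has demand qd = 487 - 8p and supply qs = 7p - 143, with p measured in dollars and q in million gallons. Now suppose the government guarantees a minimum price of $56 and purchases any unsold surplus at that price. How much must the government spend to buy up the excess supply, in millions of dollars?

In a free market, 487 - 8p = 7p - 143 gives the equilibrium p* = 42, q* = 151.
The floor of 56 is above the equilibrium price 42, so it binds.
At p = 56: qd = 487 - 8·56 = 39 and qs = 7·56 - 143 = 249.
Surplus = qs - qd = 210.
Government expenditure = surplus × support price = 210 × 56 = 11760.

11760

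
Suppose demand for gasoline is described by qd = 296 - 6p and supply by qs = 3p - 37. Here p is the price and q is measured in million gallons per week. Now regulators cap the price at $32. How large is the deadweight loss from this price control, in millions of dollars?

56.25

Without the control the market clears where 296 - 6p = 3p - 37, i.e. p* = 37 and q* = 74.
Because the ceiling (32) lies below the market-clearing price, it is binding.
At p = 32: qd = 296 - 6·32 = 104 and qs = 3·32 - 37 = 59.
Quantity traded falls to 59. At q = 59 the demand price is (296 - 59)/6 = 39.5 and the supply price is (37 + 59)/3 = 32.
Deadweight loss = ½ · (39.5 - 32) · (74 - 59) = ½ · 7.5 · 15 = 56.25.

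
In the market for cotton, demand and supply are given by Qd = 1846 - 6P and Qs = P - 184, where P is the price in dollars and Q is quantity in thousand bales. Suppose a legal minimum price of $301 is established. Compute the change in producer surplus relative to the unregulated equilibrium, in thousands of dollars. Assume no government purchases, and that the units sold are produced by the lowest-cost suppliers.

Equilibrium: 1846 - 6P = P - 184, so 2030 = 7P and P* = 290, Q* = 106.
Since 301 > 290, the floor is binding.
At P = 301: Qd = 1846 - 6·301 = 40 and Qs = 301 - 184 = 117.
Producer surplus without the control is ½ · (290 - 184) · 106 = 5618.
With the floor, 40 units are sold at 301. The supply price at Q = 40 is 224, so PS = ½ · [(301 - 184) + (301 - 224)] · 40 = 3880.
Change in producer surplus = 3880 - 5618 = -1738.

-1738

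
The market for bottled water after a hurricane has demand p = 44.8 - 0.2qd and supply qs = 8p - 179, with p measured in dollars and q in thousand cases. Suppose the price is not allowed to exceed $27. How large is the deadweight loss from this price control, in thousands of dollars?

Rearranging demand gives qd = 224 - 5p. Setting quantity demanded equal to quantity supplied, 224 - 5p = 8p - 179, gives p* = 31 and q* = 69.
The ceiling of 27 is below the equilibrium price 31, so it binds.
At p = 27: qd = 224 - 5·27 = 89 and qs = 8·27 - 179 = 37.
Quantity traded falls to 37. At q = 37 the demand price is (224 - 37)/5 = 37.4 and the supply price is (179 + 37)/8 = 27.
Deadweight loss = ½ · (37.4 - 27) · (69 - 37) = ½ · 10.4 · 32 = 166.4.

166.4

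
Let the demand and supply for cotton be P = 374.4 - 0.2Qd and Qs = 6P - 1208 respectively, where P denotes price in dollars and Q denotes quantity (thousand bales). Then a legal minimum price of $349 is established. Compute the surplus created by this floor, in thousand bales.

Rearranging demand gives Qd = 1872 - 5P. Equilibrium: 1872 - 5P = 6P - 1208, so 3080 = 11P and P* = 280, Q* = 472.
Since 349 > 280, the floor is binding.
At P = 349: Qd = 1872 - 5·349 = 127 and Qs = 6·349 - 1208 = 886.
Surplus = Qs - Qd = 886 - 127 = 759.

759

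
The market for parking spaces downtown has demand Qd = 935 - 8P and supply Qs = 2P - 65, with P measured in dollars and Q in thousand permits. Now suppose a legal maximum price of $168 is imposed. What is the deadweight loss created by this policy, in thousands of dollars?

0

Equilibrium: 935 - 8P = 2P - 65, so 1000 = 10P and P* = 100, Q* = 135.
The ceiling of 168 is above the equilibrium price 100, so it is not binding; the market clears at P* = 100, Q* = 135.
Since the control does not bind, no trades are prevented and deadweight loss is zero.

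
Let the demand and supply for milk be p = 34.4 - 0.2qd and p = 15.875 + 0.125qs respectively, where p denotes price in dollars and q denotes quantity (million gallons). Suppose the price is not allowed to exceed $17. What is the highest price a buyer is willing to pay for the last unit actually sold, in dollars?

Rearranging demand gives qd = 172 - 5p; rearranging supply gives qs = 8p - 127. In a free market, 172 - 5p = 8p - 127 gives the equilibrium p* = 23, q* = 57.
Since 17 < 23, the ceiling is binding.
At p = 17: qd = 172 - 5·17 = 87 and qs = 8·17 - 127 = 9.
Only 9 units reach the market. On the demand curve, the marginal buyer's willingness to pay at q = 9 is (172 - 9)/5 = 32.6.

32.6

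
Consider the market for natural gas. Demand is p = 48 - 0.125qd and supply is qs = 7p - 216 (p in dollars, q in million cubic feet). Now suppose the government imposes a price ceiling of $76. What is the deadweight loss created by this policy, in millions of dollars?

Rearranging demand gives qd = 384 - 8p. In a free market, 384 - 8p = 7p - 216 gives the equilibrium p* = 40, q* = 64.
Since 76 is above p* = 40, the ceiling does not bind and the free-market outcome prevails.
Since the control does not bind, no trades are prevented and deadweight loss is zero.

0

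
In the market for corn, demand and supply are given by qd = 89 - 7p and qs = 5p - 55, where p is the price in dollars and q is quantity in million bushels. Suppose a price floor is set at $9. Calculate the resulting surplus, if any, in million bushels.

0

Equilibrium: 89 - 7p = 5p - 55, so 144 = 12p and p* = 12, q* = 5.
Since 9 is below p* = 12, the floor does not bind and the free-market outcome prevails.
Since the control does not bind, there is no surplus.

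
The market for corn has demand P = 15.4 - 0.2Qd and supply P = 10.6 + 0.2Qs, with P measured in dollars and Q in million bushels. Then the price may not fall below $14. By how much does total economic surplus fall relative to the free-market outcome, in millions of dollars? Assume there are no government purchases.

Rearranging demand gives Qd = 77 - 5P; rearranging supply gives Qs = 5P - 53. In a free market, 77 - 5P = 5P - 53 gives the equilibrium P* = 13, Q* = 12.
Because the floor (14) lies above the market-clearing price, it is binding.
At P = 14: Qd = 77 - 5·14 = 7 and Qs = 5·14 - 53 = 17.
Quantity traded falls to 7. At Q = 7 the demand price is (77 - 7)/5 = 14 and the supply price is (53 + 7)/5 = 12.
Deadweight loss = ½ · (14 - 12) · (12 - 7) = ½ · 2 · 5 = 5.

5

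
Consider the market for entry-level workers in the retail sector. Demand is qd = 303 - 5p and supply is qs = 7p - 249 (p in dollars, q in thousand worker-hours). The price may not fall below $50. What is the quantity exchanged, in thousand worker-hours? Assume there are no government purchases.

53

Setting quantity demanded equal to quantity supplied, 303 - 5p = 7p - 249, gives p* = 46 and q* = 73.
Because the floor (50) lies above the market-clearing price, it is binding.
At p = 50: qd = 303 - 5·50 = 53 and qs = 7·50 - 249 = 101.
The quantity actually transacted is the short side, demand: 53.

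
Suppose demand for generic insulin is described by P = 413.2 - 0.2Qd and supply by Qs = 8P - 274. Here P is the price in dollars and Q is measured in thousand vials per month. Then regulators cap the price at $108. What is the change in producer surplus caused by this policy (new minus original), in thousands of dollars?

-63216

Rearranging demand gives Qd = 2066 - 5P. Without the control the market clears where 2066 - 5P = 8P - 274, i.e. P* = 180 and Q* = 1166.
Since 108 < 180, the ceiling is binding.
At P = 108: Qd = 2066 - 5·108 = 1526 and Qs = 8·108 - 274 = 590.
Producer surplus without the control is ½ · (180 - 34.25) · 1166 = 84972.25.
With the ceiling, producers sell 590 units at 108, so PS = ½ · (108 - 34.25) · 590 = 21756.25.
Change in producer surplus = 21756.25 - 84972.25 = -63216.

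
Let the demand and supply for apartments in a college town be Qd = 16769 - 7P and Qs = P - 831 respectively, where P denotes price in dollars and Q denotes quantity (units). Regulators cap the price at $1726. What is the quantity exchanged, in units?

895

In a free market, 16769 - 7P = P - 831 gives the equilibrium P* = 2200, Q* = 1369.
The ceiling of 1726 is below the equilibrium price 2200, so it binds.
At P = 1726: Qd = 16769 - 7·1726 = 4687 and Qs = 1726 - 831 = 895.
The quantity actually transacted is the short side, supply: 895.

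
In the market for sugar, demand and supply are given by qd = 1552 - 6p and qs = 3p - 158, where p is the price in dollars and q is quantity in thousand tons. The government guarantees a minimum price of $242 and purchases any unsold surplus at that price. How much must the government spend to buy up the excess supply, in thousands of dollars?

Without the control the market clears where 1552 - 6p = 3p - 158, i.e. p* = 190 and q* = 412.
Since 242 > 190, the floor is binding.
At p = 242: qd = 1552 - 6·242 = 100 and qs = 3·242 - 158 = 568.
Surplus = qs - qd = 468.
Government expenditure = surplus × support price = 468 × 242 = 113256.

113256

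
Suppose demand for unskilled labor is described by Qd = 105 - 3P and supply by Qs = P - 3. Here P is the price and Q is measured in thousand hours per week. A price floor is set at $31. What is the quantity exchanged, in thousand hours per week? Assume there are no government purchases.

12

In a free market, 105 - 3P = P - 3 gives the equilibrium P* = 27, Q* = 24.
Since 31 > 27, the floor is binding.
At P = 31: Qd = 105 - 3·31 = 12 and Qs = 31 - 3 = 28.
The quantity actually transacted is the short side, demand: 12.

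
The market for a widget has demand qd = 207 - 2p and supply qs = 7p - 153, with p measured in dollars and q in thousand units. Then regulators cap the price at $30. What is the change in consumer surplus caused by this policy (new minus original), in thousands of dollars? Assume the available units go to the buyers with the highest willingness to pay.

-655

Setting quantity demanded equal to quantity supplied, 207 - 2p = 7p - 153, gives p* = 40 and q* = 127.
The ceiling of 30 is below the equilibrium price 40, so it binds.
At p = 30: qd = 207 - 2·30 = 147 and qs = 7·30 - 153 = 57.
Consumer surplus without the control is ½ · (103.5 - 40) · 127 = 4032.25.
With the ceiling, 57 units are sold at 30 (assume they go to the highest-value buyers). The demand price at q = 57 is 75, so CS = ½ · [(103.5 - 30) + (75 - 30)] · 57 = 3377.25.
Change in consumer surplus = 3377.25 - 4032.25 = -655.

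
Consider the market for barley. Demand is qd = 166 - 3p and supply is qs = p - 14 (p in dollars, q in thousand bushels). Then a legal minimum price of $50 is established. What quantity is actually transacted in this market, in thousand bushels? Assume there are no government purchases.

Equilibrium: 166 - 3p = p - 14, so 180 = 4p and p* = 45, q* = 31.
Because the floor (50) lies above the market-clearing price, it is binding.
At p = 50: qd = 166 - 3·50 = 16 and qs = 50 - 14 = 36.
The quantity actually transacted is the short side, demand: 16.

16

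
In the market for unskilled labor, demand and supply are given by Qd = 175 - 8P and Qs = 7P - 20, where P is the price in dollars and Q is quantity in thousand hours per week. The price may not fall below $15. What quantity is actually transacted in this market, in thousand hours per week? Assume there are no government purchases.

Without the control the market clears where 175 - 8P = 7P - 20, i.e. P* = 13 and Q* = 71.
Since 15 > 13, the floor is binding.
At P = 15: Qd = 175 - 8·15 = 55 and Qs = 7·15 - 20 = 85.
The quantity actually transacted is the short side, demand: 55.

55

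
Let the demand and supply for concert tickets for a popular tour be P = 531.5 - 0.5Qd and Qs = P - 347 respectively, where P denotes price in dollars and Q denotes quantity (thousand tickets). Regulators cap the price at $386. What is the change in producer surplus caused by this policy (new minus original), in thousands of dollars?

-6804

Rearranging demand gives Qd = 1063 - 2P. In a free market, 1063 - 2P = P - 347 gives the equilibrium P* = 470, Q* = 123.
Since 386 < 470, the ceiling is binding.
At P = 386: Qd = 1063 - 2·386 = 291 and Qs = 386 - 347 = 39.
Producer surplus without the control is ½ · (470 - 347) · 123 = 7564.5.
With the ceiling, producers sell 39 units at 386, so PS = ½ · (386 - 347) · 39 = 760.5.
Change in producer surplus = 760.5 - 7564.5 = -6804.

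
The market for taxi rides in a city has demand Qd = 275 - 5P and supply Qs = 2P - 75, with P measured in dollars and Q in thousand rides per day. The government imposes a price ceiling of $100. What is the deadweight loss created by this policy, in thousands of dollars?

0

In a free market, 275 - 5P = 2P - 75 gives the equilibrium P* = 50, Q* = 25.
Since 100 is above P* = 50, the ceiling does not bind and the free-market outcome prevails.
Since the control does not bind, no trades are prevented and deadweight loss is zero.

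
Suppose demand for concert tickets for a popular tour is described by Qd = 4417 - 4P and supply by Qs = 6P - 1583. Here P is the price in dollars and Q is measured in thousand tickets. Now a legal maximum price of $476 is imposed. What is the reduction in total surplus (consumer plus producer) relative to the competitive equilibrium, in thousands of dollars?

In a free market, 4417 - 4P = 6P - 1583 gives the equilibrium P* = 600, Q* = 2017.
The ceiling of 476 is below the equilibrium price 600, so it binds.
At P = 476: Qd = 4417 - 4·476 = 2513 and Qs = 6·476 - 1583 = 1273.
Quantity traded falls to 1273. At Q = 1273 the demand price is (4417 - 1273)/4 = 786 and the supply price is (1583 + 1273)/6 = 476.
Deadweight loss = ½ · (786 - 476) · (2017 - 1273) = ½ · 310 · 744 = 115320.

115320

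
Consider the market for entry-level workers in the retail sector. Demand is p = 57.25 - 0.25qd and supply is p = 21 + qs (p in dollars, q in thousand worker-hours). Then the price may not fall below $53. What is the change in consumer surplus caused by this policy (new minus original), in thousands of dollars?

-69

Rearranging demand gives qd = 229 - 4p; rearranging supply gives qs = p - 21. Without the control the market clears where 229 - 4p = p - 21, i.e. p* = 50 and q* = 29.
Since 53 > 50, the floor is binding.
At p = 53: qd = 229 - 4·53 = 17 and qs = 53 - 21 = 32.
Consumer surplus without the control is ½ · (57.25 - 50) · 29 = 105.125.
With the floor, consumers buy 17 units at 53, so CS = ½ · (57.25 - 53) · 17 = 36.125.
Change in consumer surplus = 36.125 - 105.125 = -69.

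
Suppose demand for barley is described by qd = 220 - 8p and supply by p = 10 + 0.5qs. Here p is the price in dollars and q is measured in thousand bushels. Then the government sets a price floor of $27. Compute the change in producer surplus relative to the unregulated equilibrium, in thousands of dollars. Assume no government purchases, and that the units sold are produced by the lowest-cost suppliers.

-132

Rearranging supply gives qs = 2p - 20. Setting quantity demanded equal to quantity supplied, 220 - 8p = 2p - 20, gives p* = 24 and q* = 28.
The floor of 27 is above the equilibrium price 24, so it binds.
At p = 27: qd = 220 - 8·27 = 4 and qs = 2·27 - 20 = 34.
Producer surplus without the control is ½ · (24 - 10) · 28 = 196.
With the floor, 4 units are sold at 27. The supply price at q = 4 is 12, so PS = ½ · [(27 - 10) + (27 - 12)] · 4 = 64.
Change in producer surplus = 64 - 196 = -132.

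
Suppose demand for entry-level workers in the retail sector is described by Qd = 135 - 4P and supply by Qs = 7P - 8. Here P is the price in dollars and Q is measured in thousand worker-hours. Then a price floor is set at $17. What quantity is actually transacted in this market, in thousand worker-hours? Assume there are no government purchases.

67

Equilibrium: 135 - 4P = 7P - 8, so 143 = 11P and P* = 13, Q* = 83.
Since 17 > 13, the floor is binding.
At P = 17: Qd = 135 - 4·17 = 67 and Qs = 7·17 - 8 = 111.
The quantity actually transacted is the short side, demand: 67.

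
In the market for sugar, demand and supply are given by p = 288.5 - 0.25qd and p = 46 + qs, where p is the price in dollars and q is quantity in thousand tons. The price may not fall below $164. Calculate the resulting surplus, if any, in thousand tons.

0

Rearranging demand gives qd = 1154 - 4p; rearranging supply gives qs = p - 46. In a free market, 1154 - 4p = p - 46 gives the equilibrium p* = 240, q* = 194.
The floor of 164 is below the equilibrium price 240, so it is not binding; the market clears at p* = 240, q* = 194.
Since the control does not bind, there is no surplus.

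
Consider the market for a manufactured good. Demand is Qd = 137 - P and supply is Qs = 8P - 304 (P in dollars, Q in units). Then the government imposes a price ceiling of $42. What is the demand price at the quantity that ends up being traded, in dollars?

In a free market, 137 - P = 8P - 304 gives the equilibrium P* = 49, Q* = 88.
The ceiling of 42 is below the equilibrium price 49, so it binds.
At P = 42: Qd = 137 - 42 = 95 and Qs = 8·42 - 304 = 32.
Only 32 units reach the market. On the demand curve, the marginal buyer's willingness to pay at Q = 32 is (137 - 32) = 105.

105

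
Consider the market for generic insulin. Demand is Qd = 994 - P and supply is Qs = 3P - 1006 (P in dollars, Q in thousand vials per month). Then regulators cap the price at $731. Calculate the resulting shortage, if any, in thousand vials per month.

Equilibrium: 994 - P = 3P - 1006, so 2000 = 4P and P* = 500, Q* = 494.
Since 731 is above P* = 500, the ceiling does not bind and the free-market outcome prevails.
Since the control does not bind, there is no shortage.

0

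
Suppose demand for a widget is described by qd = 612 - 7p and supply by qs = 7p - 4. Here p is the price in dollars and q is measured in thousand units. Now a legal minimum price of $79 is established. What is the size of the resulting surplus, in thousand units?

Equilibrium: 612 - 7p = 7p - 4, so 616 = 14p and p* = 44, q* = 304.
Because the floor (79) lies above the market-clearing price, it is binding.
At p = 79: qd = 612 - 7·79 = 59 and qs = 7·79 - 4 = 549.
Surplus = qs - qd = 549 - 59 = 490.

490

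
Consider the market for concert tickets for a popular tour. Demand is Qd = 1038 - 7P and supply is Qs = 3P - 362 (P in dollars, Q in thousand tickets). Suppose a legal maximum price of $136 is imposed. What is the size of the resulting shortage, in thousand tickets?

40

In a free market, 1038 - 7P = 3P - 362 gives the equilibrium P* = 140, Q* = 58.
Because the ceiling (136) lies below the market-clearing price, it is binding.
At P = 136: Qd = 1038 - 7·136 = 86 and Qs = 3·136 - 362 = 46.
Shortage = Qd - Qs = 86 - 46 = 40.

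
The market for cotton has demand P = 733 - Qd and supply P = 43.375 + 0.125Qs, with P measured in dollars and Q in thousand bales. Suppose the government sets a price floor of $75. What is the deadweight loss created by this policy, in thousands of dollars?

0

Rearranging demand gives Qd = 733 - P; rearranging supply gives Qs = 8P - 347. Setting quantity demanded equal to quantity supplied, 733 - P = 8P - 347, gives P* = 120 and Q* = 613.
Since 75 is below P* = 120, the floor does not bind and the free-market outcome prevails.
Since the control does not bind, no trades are prevented and deadweight loss is zero.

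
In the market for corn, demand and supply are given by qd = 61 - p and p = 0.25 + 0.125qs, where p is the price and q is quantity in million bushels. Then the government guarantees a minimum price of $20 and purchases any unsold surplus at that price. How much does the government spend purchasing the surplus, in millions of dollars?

2340

Rearranging supply gives qs = 8p - 2. Without the control the market clears where 61 - p = 8p - 2, i.e. p* = 7 and q* = 54.
Because the floor (20) lies above the market-clearing price, it is binding.
At p = 20: qd = 61 - 20 = 41 and qs = 8·20 - 2 = 158.
Surplus = qs - qd = 117.
Government expenditure = surplus × support price = 117 × 20 = 2340.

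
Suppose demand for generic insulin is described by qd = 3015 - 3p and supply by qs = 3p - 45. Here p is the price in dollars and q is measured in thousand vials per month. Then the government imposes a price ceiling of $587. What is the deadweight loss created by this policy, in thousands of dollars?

Without the control the market clears where 3015 - 3p = 3p - 45, i.e. p* = 510 and q* = 1485.
Since 587 is above p* = 510, the ceiling does not bind and the free-market outcome prevails.
Since the control does not bind, no trades are prevented and deadweight loss is zero.

0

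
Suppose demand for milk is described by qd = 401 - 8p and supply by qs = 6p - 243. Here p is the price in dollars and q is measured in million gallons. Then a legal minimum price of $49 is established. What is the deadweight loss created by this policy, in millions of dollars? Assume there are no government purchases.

84

Equilibrium: 401 - 8p = 6p - 243, so 644 = 14p and p* = 46, q* = 33.
Because the floor (49) lies above the market-clearing price, it is binding.
At p = 49: qd = 401 - 8·49 = 9 and qs = 6·49 - 243 = 51.
Quantity traded falls to 9. At q = 9 the demand price is (401 - 9)/8 = 49 and the supply price is (243 + 9)/6 = 42.
Deadweight loss = ½ · (49 - 42) · (33 - 9) = ½ · 7 · 24 = 84.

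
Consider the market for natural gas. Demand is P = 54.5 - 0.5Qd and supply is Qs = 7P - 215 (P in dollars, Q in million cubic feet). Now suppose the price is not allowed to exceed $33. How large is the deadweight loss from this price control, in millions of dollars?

Rearranging demand gives Qd = 109 - 2P. Equilibrium: 109 - 2P = 7P - 215, so 324 = 9P and P* = 36, Q* = 37.
The ceiling of 33 is below the equilibrium price 36, so it binds.
At P = 33: Qd = 109 - 2·33 = 43 and Qs = 7·33 - 215 = 16.
Quantity traded falls to 16. At Q = 16 the demand price is (109 - 16)/2 = 46.5 and the supply price is (215 + 16)/7 = 33.
Deadweight loss = ½ · (46.5 - 33) · (37 - 16) = ½ · 13.5 · 21 = 141.75.

141.75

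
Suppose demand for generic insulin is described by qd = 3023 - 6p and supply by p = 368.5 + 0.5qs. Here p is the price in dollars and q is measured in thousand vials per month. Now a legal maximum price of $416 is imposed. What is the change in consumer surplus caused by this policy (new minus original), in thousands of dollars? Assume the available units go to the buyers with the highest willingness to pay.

Rearranging supply gives qs = 2p - 737. Setting quantity demanded equal to quantity supplied, 3023 - 6p = 2p - 737, gives p* = 470 and q* = 203.
Because the ceiling (416) lies below the market-clearing price, it is binding.
At p = 416: qd = 3023 - 6·416 = 527 and qs = 2·416 - 737 = 95.
Consumer surplus without the control is ½ · (3023/6 - 470) · 203 = 41209/12.
With the ceiling, 95 units are sold at 416 (assume they go to the highest-value buyers). The demand price at q = 95 is 488, so CS = ½ · [(3023/6 - 416) + (488 - 416)] · 95 = 91105/12.
Change in consumer surplus = 91105/12 - 41209/12 = 4158.

4158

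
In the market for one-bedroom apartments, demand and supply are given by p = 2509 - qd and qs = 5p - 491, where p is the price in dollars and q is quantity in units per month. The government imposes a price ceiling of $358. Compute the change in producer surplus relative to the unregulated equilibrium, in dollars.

-234868

Rearranging demand gives qd = 2509 - p. In a free market, 2509 - p = 5p - 491 gives the equilibrium p* = 500, q* = 2009.
The ceiling of 358 is below the equilibrium price 500, so it binds.
At p = 358: qd = 2509 - 358 = 2151 and qs = 5·358 - 491 = 1299.
Producer surplus without the control is ½ · (500 - 98.2) · 2009 = 403608.1.
With the ceiling, producers sell 1299 units at 358, so PS = ½ · (358 - 98.2) · 1299 = 168740.1.
Change in producer surplus = 168740.1 - 403608.1 = -234868.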